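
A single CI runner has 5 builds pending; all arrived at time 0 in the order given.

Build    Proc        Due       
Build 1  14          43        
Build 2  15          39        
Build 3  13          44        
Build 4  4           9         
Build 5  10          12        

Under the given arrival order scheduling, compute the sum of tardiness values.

81

FIFO (arrival order): Build 1 Build 2 Build 3 Build 4 Build 5.
Build 1: 0→14, due 43, tardiness 0
Build 2: 14→29, due 39, tardiness 0
Build 3: 29→42, due 44, tardiness 0
Build 4: 42→46, due 9, tardiness 37
Build 5: 46→56, due 12, tardiness 44
Sum = 0+0+0+37+44 = 81.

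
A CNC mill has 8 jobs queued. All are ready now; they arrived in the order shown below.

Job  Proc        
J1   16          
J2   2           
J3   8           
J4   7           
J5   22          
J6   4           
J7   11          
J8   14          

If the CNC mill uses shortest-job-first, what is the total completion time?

266

SPT (increasing processing time): J2 J6 J4 J3 J7 J8 J1 J5.
J2: 0→2
J6: 2→6
J4: 6→13
J3: 13→21
J7: 21→32
J8: 32→46
J1: 46→62
J5: 62→84
Sum = 2+6+13+21+32+46+62+84 = 266.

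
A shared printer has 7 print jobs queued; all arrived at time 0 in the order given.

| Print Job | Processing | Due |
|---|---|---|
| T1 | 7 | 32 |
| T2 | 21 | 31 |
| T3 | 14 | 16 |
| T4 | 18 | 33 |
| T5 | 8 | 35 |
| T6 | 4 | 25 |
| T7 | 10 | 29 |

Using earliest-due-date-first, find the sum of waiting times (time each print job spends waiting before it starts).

EDD (increasing due date): T3 T6 T7 T2 T1 T4 T5.
T3: waits 0, runs 0→14
T6: waits 14, runs 14→18
T7: waits 18, runs 18→28
T2: waits 28, runs 28→49
T1: waits 49, runs 49→56
T4: waits 56, runs 56→74
T5: waits 74, runs 74→82
Sum = 0+14+18+28+49+56+74 = 239.

239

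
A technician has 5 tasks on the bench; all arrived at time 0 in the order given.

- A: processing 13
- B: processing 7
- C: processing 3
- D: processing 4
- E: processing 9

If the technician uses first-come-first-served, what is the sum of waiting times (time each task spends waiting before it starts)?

83

FIFO (arrival order): A B C D E.
A: waits 0, runs 0→13
B: waits 13, runs 13→20
C: waits 20, runs 20→23
D: waits 23, runs 23→27
E: waits 27, runs 27→36
Sum = 0+13+20+23+27 = 83.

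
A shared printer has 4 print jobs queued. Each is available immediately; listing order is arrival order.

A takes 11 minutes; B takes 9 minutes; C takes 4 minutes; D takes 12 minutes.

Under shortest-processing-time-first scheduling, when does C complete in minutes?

4

SPT (increasing processing time): C B A D.
C: 0→4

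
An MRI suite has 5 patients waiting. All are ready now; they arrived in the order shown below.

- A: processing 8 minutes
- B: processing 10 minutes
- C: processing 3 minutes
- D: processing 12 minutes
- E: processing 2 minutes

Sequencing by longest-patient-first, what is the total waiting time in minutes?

97

LPT (decreasing processing time): D B A C E.
D: waits 0, runs 0→12
B: waits 12, runs 12→22
A: waits 22, runs 22→30
C: waits 30, runs 30→33
E: waits 33, runs 33→35
Sum = 0+12+22+30+33 = 97.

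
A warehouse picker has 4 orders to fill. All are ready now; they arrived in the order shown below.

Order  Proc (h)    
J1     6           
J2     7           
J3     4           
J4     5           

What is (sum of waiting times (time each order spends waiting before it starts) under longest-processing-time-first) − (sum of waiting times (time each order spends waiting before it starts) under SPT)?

10

LPT (decreasing processing time): J2 J1 J4 J3.
J2: waits 0, runs 0→7
J1: waits 7, runs 7→13
J4: waits 13, runs 13→18
J3: waits 18, runs 18→22
Sum = 0+7+13+18 = 38.
SPT (increasing processing time): J3 J4 J1 J2.
J3: waits 0, runs 0→4
J4: waits 4, runs 4→9
J1: waits 9, runs 9→15
J2: waits 15, runs 15→22
Sum = 0+4+9+15 = 28.
Difference = 38 − 28 = 10.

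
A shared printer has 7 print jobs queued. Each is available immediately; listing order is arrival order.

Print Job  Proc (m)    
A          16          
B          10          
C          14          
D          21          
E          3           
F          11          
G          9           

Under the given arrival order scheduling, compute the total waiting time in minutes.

FIFO (arrival order): A B C D E F G.
A: waits 0, runs 0→16
B: waits 16, runs 16→26
C: waits 26, runs 26→40
D: waits 40, runs 40→61
E: waits 61, runs 61→64
F: waits 64, runs 64→75
G: waits 75, runs 75→84
Sum = 0+16+26+40+61+64+75 = 282.

282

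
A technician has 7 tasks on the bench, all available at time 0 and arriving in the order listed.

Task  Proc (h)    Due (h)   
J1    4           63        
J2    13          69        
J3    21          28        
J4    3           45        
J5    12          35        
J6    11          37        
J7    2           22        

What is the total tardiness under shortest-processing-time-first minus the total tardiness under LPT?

SPT (increasing processing time): J7 J4 J1 J6 J5 J2 J3.
J7: 0→2, due 22, tardiness 0
J4: 2→5, due 45, tardiness 0
J1: 5→9, due 63, tardiness 0
J6: 9→20, due 37, tardiness 0
J5: 20→32, due 35, tardiness 0
J2: 32→45, due 69, tardiness 0
J3: 45→66, due 28, tardiness 38
Sum = 0+0+0+0+0+0+38 = 38.
LPT (decreasing processing time): J3 J2 J5 J6 J1 J4 J7.
J3: 0→21, due 28, tardiness 0
J2: 21→34, due 69, tardiness 0
J5: 34→46, due 35, tardiness 11
J6: 46→57, due 37, tardiness 20
J1: 57→61, due 63, tardiness 0
J4: 61→64, due 45, tardiness 19
J7: 64→66, due 22, tardiness 44
Sum = 0+0+11+20+0+19+44 = 94.
Difference = 38 − 94 = -56.

-56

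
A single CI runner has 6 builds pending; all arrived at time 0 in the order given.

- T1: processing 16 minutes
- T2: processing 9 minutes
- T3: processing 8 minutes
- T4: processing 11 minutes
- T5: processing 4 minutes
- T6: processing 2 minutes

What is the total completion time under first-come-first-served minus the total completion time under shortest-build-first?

FIFO (arrival order): T1 T2 T3 T4 T5 T6.
T1: 0→16
T2: 16→25
T3: 25→33
T4: 33→44
T5: 44→48
T6: 48→50
Sum = 16+25+33+44+48+50 = 216.
SPT (increasing processing time): T6 T5 T3 T2 T4 T1.
T6: 0→2
T5: 2→6
T3: 6→14
T2: 14→23
T4: 23→34
T1: 34→50
Sum = 2+6+14+23+34+50 = 129.
Difference = 216 − 129 = 87.

87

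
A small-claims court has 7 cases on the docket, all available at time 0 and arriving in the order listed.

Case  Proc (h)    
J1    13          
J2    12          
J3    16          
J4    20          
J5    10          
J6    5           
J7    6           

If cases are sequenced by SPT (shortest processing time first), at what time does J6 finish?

SPT (increasing processing time): J6 J7 J5 J2 J1 J3 J4.
J6: 0→5

5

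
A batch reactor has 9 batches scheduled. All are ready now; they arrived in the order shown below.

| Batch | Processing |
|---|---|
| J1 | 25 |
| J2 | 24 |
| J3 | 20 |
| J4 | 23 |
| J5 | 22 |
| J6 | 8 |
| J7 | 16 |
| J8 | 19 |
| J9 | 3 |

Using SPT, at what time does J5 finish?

SPT (increasing processing time): J9 J6 J7 J8 J3 J5 J4 J2 J1.
J9: 0→3
J6: 3→11
J7: 11→27
J8: 27→46
J3: 46→66
J5: 66→88

88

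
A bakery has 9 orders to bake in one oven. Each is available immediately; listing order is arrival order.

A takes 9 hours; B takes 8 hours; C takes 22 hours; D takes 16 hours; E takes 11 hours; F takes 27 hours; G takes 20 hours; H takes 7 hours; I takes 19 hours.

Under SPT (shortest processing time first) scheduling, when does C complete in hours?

SPT (increasing processing time): H B A E D I G C F.
H: 0→7
B: 7→15
A: 15→24
E: 24→35
D: 35→51
I: 51→70
G: 70→90
C: 90→112

112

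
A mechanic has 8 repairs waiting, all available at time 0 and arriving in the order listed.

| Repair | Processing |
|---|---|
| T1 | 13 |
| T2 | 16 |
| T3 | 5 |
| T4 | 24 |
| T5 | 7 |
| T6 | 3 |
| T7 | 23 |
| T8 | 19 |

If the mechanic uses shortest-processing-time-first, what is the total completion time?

357

SPT (increasing processing time): T6 T3 T5 T1 T2 T8 T7 T4.
T6: 0→3
T3: 3→8
T5: 8→15
T1: 15→28
T2: 28→44
T8: 44→63
T7: 63→86
T4: 86→110
Sum = 3+8+15+28+44+63+86+110 = 357.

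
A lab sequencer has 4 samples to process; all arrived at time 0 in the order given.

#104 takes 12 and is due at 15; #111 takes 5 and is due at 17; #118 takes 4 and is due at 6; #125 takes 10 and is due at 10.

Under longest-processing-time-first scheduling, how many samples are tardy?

3

LPT (decreasing processing time): #104 #125 #111 #118.
#104: 0→12, due 15, tardiness 0
#125: 12→22, due 10, tardiness 12
#111: 22→27, due 17, tardiness 10
#118: 27→31, due 6, tardiness 25
Late samples: 3.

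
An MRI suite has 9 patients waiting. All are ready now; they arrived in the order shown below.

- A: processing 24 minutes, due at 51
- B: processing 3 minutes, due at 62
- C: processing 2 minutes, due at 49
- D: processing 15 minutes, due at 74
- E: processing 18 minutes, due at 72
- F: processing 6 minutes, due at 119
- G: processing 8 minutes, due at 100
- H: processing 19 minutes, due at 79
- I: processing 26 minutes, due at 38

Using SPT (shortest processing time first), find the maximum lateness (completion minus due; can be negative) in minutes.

SPT (increasing processing time): C B F G D E H A I.
C: 0→2, due 49, lateness -47
B: 2→5, due 62, lateness -57
F: 5→11, due 119, lateness -108
G: 11→19, due 100, lateness -81
D: 19→34, due 74, lateness -40
E: 34→52, due 72, lateness -20
H: 52→71, due 79, lateness -8
A: 71→95, due 51, lateness 44
I: 95→121, due 38, lateness 83
Maximum = 83.

83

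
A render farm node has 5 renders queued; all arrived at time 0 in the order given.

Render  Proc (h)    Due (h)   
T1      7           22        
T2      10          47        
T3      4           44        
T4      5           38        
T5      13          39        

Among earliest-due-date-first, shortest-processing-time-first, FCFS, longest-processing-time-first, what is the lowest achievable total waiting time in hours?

EDD (increasing due date): T1 T4 T5 T3 T2.
T1: waits 0, runs 0→7
T4: waits 7, runs 7→12
T5: waits 12, runs 12→25
T3: waits 25, runs 25→29
T2: waits 29, runs 29→39
Sum = 0+7+12+25+29 = 73.
SPT (increasing processing time): T3 T4 T1 T2 T5.
T3: waits 0, runs 0→4
T4: waits 4, runs 4→9
T1: waits 9, runs 9→16
T2: waits 16, runs 16→26
T5: waits 26, runs 26→39
Sum = 0+4+9+16+26 = 55.
FIFO (arrival order): T1 T2 T3 T4 T5.
T1: waits 0, runs 0→7
T2: waits 7, runs 7→17
T3: waits 17, runs 17→21
T4: waits 21, runs 21→26
T5: waits 26, runs 26→39
Sum = 0+7+17+21+26 = 71.
LPT (decreasing processing time): T5 T2 T1 T4 T3.
T5: waits 0, runs 0→13
T2: waits 13, runs 13→23
T1: waits 23, runs 23→30
T4: waits 30, runs 30→35
T3: waits 35, runs 35→39
Sum = 0+13+23+30+35 = 101.
EDD 73, SPT 55, FIFO 71, LPT 101 → minimum 55.

55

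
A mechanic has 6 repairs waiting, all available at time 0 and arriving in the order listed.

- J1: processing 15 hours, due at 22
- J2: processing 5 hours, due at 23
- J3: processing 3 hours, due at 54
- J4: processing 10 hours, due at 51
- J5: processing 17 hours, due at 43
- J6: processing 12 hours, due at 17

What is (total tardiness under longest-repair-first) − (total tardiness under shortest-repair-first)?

29

LPT (decreasing processing time): J5 J1 J6 J4 J2 J3.
J5: 0→17, due 43, tardiness 0
J1: 17→32, due 22, tardiness 10
J6: 32→44, due 17, tardiness 27
J4: 44→54, due 51, tardiness 3
J2: 54→59, due 23, tardiness 36
J3: 59→62, due 54, tardiness 8
Sum = 0+10+27+3+36+8 = 84.
SPT (increasing processing time): J3 J2 J4 J6 J1 J5.
J3: 0→3, due 54, tardiness 0
J2: 3→8, due 23, tardiness 0
J4: 8→18, due 51, tardiness 0
J6: 18→30, due 17, tardiness 13
J1: 30→45, due 22, tardiness 23
J5: 45→62, due 43, tardiness 19
Sum = 0+0+0+13+23+19 = 55.
Difference = 84 − 55 = 29.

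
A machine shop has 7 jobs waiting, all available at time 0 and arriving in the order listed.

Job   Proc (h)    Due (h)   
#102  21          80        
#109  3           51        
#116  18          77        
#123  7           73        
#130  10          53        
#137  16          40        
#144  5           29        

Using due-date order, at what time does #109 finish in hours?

EDD (increasing due date): #144 #137 #109 #130 #123 #116 #102.
#144: 0→5
#137: 5→21
#109: 21→24

24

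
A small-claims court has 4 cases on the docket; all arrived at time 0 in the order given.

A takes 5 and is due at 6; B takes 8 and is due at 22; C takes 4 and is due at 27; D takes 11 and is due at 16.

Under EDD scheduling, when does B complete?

24

EDD (increasing due date): A D B C.
A: 0→5
D: 5→16
B: 16→24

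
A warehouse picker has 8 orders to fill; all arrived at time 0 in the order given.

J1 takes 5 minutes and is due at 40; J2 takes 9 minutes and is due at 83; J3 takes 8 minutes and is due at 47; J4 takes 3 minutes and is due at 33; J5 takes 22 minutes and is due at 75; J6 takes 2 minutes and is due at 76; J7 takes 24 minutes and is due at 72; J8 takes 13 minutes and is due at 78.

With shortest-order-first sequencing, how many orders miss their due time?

1

SPT (increasing processing time): J6 J4 J1 J3 J2 J8 J5 J7.
J6: 0→2, due 76, tardiness 0
J4: 2→5, due 33, tardiness 0
J1: 5→10, due 40, tardiness 0
J3: 10→18, due 47, tardiness 0
J2: 18→27, due 83, tardiness 0
J8: 27→40, due 78, tardiness 0
J5: 40→62, due 75, tardiness 0
J7: 62→86, due 72, tardiness 14
Late orders: 1.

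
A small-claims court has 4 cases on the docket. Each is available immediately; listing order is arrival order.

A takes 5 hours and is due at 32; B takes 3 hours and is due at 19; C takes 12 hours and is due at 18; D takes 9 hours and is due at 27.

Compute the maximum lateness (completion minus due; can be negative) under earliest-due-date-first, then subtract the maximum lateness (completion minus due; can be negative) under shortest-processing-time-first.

-14

EDD (increasing due date): C B D A.
C: 0→12, due 18, lateness -6
B: 12→15, due 19, lateness -4
D: 15→24, due 27, lateness -3
A: 24→29, due 32, lateness -3
Maximum = -3.
SPT (increasing processing time): B A D C.
B: 0→3, due 19, lateness -16
A: 3→8, due 32, lateness -24
D: 8→17, due 27, lateness -10
C: 17→29, due 18, lateness 11
Maximum = 11.
Difference = -3 − 11 = -14.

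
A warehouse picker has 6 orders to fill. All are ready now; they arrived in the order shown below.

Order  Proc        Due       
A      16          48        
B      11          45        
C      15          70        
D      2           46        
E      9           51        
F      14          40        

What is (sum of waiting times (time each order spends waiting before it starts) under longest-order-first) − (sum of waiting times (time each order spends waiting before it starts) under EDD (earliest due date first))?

52

LPT (decreasing processing time): A C F B E D.
A: waits 0, runs 0→16
C: waits 16, runs 16→31
F: waits 31, runs 31→45
B: waits 45, runs 45→56
E: waits 56, runs 56→65
D: waits 65, runs 65→67
Sum = 0+16+31+45+56+65 = 213.
EDD (increasing due date): F B D A E C.
F: waits 0, runs 0→14
B: waits 14, runs 14→25
D: waits 25, runs 25→27
A: waits 27, runs 27→43
E: waits 43, runs 43→52
C: waits 52, runs 52→67
Sum = 0+14+25+27+43+52 = 161.
Difference = 213 − 161 = 52.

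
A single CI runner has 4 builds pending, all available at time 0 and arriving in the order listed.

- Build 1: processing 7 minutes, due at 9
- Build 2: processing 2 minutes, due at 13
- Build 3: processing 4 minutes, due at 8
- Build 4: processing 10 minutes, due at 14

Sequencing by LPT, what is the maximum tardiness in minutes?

LPT (decreasing processing time): Build 4 Build 1 Build 3 Build 2.
Build 4: 0→10, due 14, tardiness 0
Build 1: 10→17, due 9, tardiness 8
Build 3: 17→21, due 8, tardiness 13
Build 2: 21→23, due 13, tardiness 10
Maximum = 13.

13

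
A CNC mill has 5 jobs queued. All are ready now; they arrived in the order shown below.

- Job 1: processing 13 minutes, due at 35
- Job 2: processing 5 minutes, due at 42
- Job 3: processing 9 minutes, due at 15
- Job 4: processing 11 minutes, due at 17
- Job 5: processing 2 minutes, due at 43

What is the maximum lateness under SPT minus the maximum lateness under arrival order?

SPT (increasing processing time): Job 5 Job 2 Job 3 Job 4 Job 1.
Job 5: 0→2, due 43, lateness -41
Job 2: 2→7, due 42, lateness -35
Job 3: 7→16, due 15, lateness 1
Job 4: 16→27, due 17, lateness 10
Job 1: 27→40, due 35, lateness 5
Maximum = 10.
FIFO (arrival order): Job 1 Job 2 Job 3 Job 4 Job 5.
Job 1: 0→13, due 35, lateness -22
Job 2: 13→18, due 42, lateness -24
Job 3: 18→27, due 15, lateness 12
Job 4: 27→38, due 17, lateness 21
Job 5: 38→40, due 43, lateness -3
Maximum = 21.
Difference = 10 − 21 = -11.

-11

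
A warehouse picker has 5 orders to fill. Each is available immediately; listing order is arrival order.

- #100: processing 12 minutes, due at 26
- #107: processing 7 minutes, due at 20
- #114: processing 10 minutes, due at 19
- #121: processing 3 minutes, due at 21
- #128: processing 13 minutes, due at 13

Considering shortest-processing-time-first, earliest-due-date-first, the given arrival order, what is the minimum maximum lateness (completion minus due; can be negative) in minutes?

SPT (increasing processing time): #121 #107 #114 #100 #128.
#121: 0→3, due 21, lateness -18
#107: 3→10, due 20, lateness -10
#114: 10→20, due 19, lateness 1
#100: 20→32, due 26, lateness 6
#128: 32→45, due 13, lateness 32
Maximum = 32.
EDD (increasing due date): #128 #114 #107 #121 #100.
#128: 0→13, due 13, lateness 0
#114: 13→23, due 19, lateness 4
#107: 23→30, due 20, lateness 10
#121: 30→33, due 21, lateness 12
#100: 33→45, due 26, lateness 19
Maximum = 19.
FIFO (arrival order): #100 #107 #114 #121 #128.
#100: 0→12, due 26, lateness -14
#107: 12→19, due 20, lateness -1
#114: 19→29, due 19, lateness 10
#121: 29→32, due 21, lateness 11
#128: 32→45, due 13, lateness 32
Maximum = 32.
SPT 32, EDD 19, FIFO 32 → minimum 19.

19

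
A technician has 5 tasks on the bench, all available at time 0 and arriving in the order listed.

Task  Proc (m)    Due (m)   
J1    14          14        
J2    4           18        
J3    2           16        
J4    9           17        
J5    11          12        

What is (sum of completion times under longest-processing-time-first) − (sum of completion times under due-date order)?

12

LPT (decreasing processing time): J1 J5 J4 J2 J3.
J1: 0→14
J5: 14→25
J4: 25→34
J2: 34→38
J3: 38→40
Sum = 14+25+34+38+40 = 151.
EDD (increasing due date): J5 J1 J3 J4 J2.
J5: 0→11
J1: 11→25
J3: 25→27
J4: 27→36
J2: 36→40
Sum = 11+25+27+36+40 = 139.
Difference = 151 − 139 = 12.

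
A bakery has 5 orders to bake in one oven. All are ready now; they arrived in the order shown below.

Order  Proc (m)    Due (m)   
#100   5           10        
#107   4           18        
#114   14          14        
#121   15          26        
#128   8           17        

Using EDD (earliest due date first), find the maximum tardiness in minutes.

20

EDD (increasing due date): #100 #114 #128 #107 #121.
#100: 0→5, due 10, tardiness 0
#114: 5→19, due 14, tardiness 5
#128: 19→27, due 17, tardiness 10
#107: 27→31, due 18, tardiness 13
#121: 31→46, due 26, tardiness 20
Maximum = 20.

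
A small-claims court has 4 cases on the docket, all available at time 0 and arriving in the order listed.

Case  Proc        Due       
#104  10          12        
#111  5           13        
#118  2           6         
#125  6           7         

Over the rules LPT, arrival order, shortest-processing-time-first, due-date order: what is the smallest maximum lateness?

LPT (decreasing processing time): #104 #125 #111 #118.
#104: 0→10, due 12, lateness -2
#125: 10→16, due 7, lateness 9
#111: 16→21, due 13, lateness 8
#118: 21→23, due 6, lateness 17
Maximum = 17.
FIFO (arrival order): #104 #111 #118 #125.
#104: 0→10, due 12, lateness -2
#111: 10→15, due 13, lateness 2
#118: 15→17, due 6, lateness 11
#125: 17→23, due 7, lateness 16
Maximum = 16.
SPT (increasing processing time): #118 #111 #125 #104.
#118: 0→2, due 6, lateness -4
#111: 2→7, due 13, lateness -6
#125: 7→13, due 7, lateness 6
#104: 13→23, due 12, lateness 11
Maximum = 11.
EDD (increasing due date): #118 #125 #104 #111.
#118: 0→2, due 6, lateness -4
#125: 2→8, due 7, lateness 1
#104: 8→18, due 12, lateness 6
#111: 18→23, due 13, lateness 10
Maximum = 10.
LPT 17, FIFO 16, SPT 11, EDD 10 → minimum 10.

10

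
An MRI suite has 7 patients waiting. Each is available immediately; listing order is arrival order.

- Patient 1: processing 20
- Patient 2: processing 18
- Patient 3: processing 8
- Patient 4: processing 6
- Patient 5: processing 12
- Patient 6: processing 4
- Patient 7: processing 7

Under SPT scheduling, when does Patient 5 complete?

SPT (increasing processing time): Patient 6 Patient 4 Patient 7 Patient 3 Patient 5 Patient 2 Patient 1.
Patient 6: 0→4
Patient 4: 4→10
Patient 7: 10→17
Patient 3: 17→25
Patient 5: 25→37

37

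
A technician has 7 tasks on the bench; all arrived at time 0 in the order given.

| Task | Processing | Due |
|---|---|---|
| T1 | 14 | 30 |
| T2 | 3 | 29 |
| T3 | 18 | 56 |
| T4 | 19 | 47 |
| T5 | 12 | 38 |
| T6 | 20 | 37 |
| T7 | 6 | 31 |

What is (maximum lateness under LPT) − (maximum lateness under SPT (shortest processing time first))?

8

LPT (decreasing processing time): T6 T4 T3 T1 T5 T7 T2.
T6: 0→20, due 37, lateness -17
T4: 20→39, due 47, lateness -8
T3: 39→57, due 56, lateness 1
T1: 57→71, due 30, lateness 41
T5: 71→83, due 38, lateness 45
T7: 83→89, due 31, lateness 58
T2: 89→92, due 29, lateness 63
Maximum = 63.
SPT (increasing processing time): T2 T7 T5 T1 T3 T4 T6.
T2: 0→3, due 29, lateness -26
T7: 3→9, due 31, lateness -22
T5: 9→21, due 38, lateness -17
T1: 21→35, due 30, lateness 5
T3: 35→53, due 56, lateness -3
T4: 53→72, due 47, lateness 25
T6: 72→92, due 37, lateness 55
Maximum = 55.
Difference = 63 − 55 = 8.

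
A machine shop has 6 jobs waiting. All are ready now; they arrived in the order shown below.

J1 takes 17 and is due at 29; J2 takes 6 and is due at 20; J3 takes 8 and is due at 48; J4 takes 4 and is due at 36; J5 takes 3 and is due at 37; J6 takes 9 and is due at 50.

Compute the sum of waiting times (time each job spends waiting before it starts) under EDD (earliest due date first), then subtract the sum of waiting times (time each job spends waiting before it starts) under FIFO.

-20

EDD (increasing due date): J2 J1 J4 J5 J3 J6.
J2: waits 0, runs 0→6
J1: waits 6, runs 6→23
J4: waits 23, runs 23→27
J5: waits 27, runs 27→30
J3: waits 30, runs 30→38
J6: waits 38, runs 38→47
Sum = 0+6+23+27+30+38 = 124.
FIFO (arrival order): J1 J2 J3 J4 J5 J6.
J1: waits 0, runs 0→17
J2: waits 17, runs 17→23
J3: waits 23, runs 23→31
J4: waits 31, runs 31→35
J5: waits 35, runs 35→38
J6: waits 38, runs 38→47
Sum = 0+17+23+31+35+38 = 144.
Difference = 124 − 144 = -20.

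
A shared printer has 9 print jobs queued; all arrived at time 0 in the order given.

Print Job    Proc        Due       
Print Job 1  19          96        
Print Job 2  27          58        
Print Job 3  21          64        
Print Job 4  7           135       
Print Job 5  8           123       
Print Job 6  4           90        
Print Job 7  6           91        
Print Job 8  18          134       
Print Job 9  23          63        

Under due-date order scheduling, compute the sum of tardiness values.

11

EDD (increasing due date): Print Job 2 Print Job 9 Print Job 3 Print Job 6 Print Job 7 Print Job 1 Print Job 5 Print Job 8 Print Job 4.
Print Job 2: 0→27, due 58, tardiness 0
Print Job 9: 27→50, due 63, tardiness 0
Print Job 3: 50→71, due 64, tardiness 7
Print Job 6: 71→75, due 90, tardiness 0
Print Job 7: 75→81, due 91, tardiness 0
Print Job 1: 81→100, due 96, tardiness 4
Print Job 5: 100→108, due 123, tardiness 0
Print Job 8: 108→126, due 134, tardiness 0
Print Job 4: 126→133, due 135, tardiness 0
Sum = 0+0+7+0+0+4+0+0+0 = 11.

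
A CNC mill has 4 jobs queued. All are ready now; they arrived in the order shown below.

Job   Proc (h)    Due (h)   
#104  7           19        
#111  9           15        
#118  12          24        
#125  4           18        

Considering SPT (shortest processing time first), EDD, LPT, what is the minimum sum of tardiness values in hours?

SPT (increasing processing time): #125 #104 #111 #118.
#125: 0→4, due 18, tardiness 0
#104: 4→11, due 19, tardiness 0
#111: 11→20, due 15, tardiness 5
#118: 20→32, due 24, tardiness 8
Sum = 0+0+5+8 = 13.
EDD (increasing due date): #111 #125 #104 #118.
#111: 0→9, due 15, tardiness 0
#125: 9→13, due 18, tardiness 0
#104: 13→20, due 19, tardiness 1
#118: 20→32, due 24, tardiness 8
Sum = 0+0+1+8 = 9.
LPT (decreasing processing time): #118 #111 #104 #125.
#118: 0→12, due 24, tardiness 0
#111: 12→21, due 15, tardiness 6
#104: 21→28, due 19, tardiness 9
#125: 28→32, due 18, tardiness 14
Sum = 0+6+9+14 = 29.
SPT 13, EDD 9, LPT 29 → minimum 9.

9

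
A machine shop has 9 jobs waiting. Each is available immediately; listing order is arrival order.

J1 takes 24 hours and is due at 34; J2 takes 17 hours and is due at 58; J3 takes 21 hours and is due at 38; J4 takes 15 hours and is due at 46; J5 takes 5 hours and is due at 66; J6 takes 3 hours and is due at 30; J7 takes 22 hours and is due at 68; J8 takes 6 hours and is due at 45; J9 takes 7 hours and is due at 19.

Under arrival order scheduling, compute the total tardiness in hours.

FIFO (arrival order): J1 J2 J3 J4 J5 J6 J7 J8 J9.
J1: 0→24, due 34, tardiness 0
J2: 24→41, due 58, tardiness 0
J3: 41→62, due 38, tardiness 24
J4: 62→77, due 46, tardiness 31
J5: 77→82, due 66, tardiness 16
J6: 82→85, due 30, tardiness 55
J7: 85→107, due 68, tardiness 39
J8: 107→113, due 45, tardiness 68
J9: 113→120, due 19, tardiness 101
Sum = 0+0+24+31+16+55+39+68+101 = 334.

334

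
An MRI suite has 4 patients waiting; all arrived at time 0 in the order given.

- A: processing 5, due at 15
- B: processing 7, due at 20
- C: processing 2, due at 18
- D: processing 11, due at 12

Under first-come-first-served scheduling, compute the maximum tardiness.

FIFO (arrival order): A B C D.
A: 0→5, due 15, tardiness 0
B: 5→12, due 20, tardiness 0
C: 12→14, due 18, tardiness 0
D: 14→25, due 12, tardiness 13
Maximum = 13.

13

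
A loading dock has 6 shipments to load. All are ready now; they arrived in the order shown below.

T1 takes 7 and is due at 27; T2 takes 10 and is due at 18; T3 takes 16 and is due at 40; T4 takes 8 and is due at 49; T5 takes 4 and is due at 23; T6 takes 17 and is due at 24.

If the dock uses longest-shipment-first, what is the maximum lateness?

LPT (decreasing processing time): T6 T3 T2 T4 T1 T5.
T6: 0→17, due 24, lateness -7
T3: 17→33, due 40, lateness -7
T2: 33→43, due 18, lateness 25
T4: 43→51, due 49, lateness 2
T1: 51→58, due 27, lateness 31
T5: 58→62, due 23, lateness 39
Maximum = 39.

39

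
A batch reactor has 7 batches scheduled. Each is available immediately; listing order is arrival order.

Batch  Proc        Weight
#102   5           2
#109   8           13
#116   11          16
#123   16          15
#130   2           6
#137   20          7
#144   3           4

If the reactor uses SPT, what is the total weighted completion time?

1880

SPT (increasing processing time): #130 #144 #102 #109 #116 #123 #137.
#130: finishes 2, weight 6, w·C = 12
#144: finishes 5, weight 4, w·C = 20
#102: finishes 10, weight 2, w·C = 20
#109: finishes 18, weight 13, w·C = 234
#116: finishes 29, weight 16, w·C = 464
#123: finishes 45, weight 15, w·C = 675
#137: finishes 65, weight 7, w·C = 455
Sum = 12+20+20+234+464+675+455 = 1880.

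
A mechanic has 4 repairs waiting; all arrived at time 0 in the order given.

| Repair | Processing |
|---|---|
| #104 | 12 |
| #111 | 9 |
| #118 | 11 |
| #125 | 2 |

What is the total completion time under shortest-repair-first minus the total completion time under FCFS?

SPT (increasing processing time): #125 #111 #118 #104.
#125: 0→2
#111: 2→11
#118: 11→22
#104: 22→34
Sum = 2+11+22+34 = 69.
FIFO (arrival order): #104 #111 #118 #125.
#104: 0→12
#111: 12→21
#118: 21→32
#125: 32→34
Sum = 12+21+32+34 = 99.
Difference = 69 − 99 = -30.

-30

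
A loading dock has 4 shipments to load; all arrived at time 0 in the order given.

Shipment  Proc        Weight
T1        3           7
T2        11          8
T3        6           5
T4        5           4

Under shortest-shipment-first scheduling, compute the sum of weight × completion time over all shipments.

323

SPT (increasing processing time): T1 T4 T3 T2.
T1: finishes 3, weight 7, w·C = 21
T4: finishes 8, weight 4, w·C = 32
T3: finishes 14, weight 5, w·C = 70
T2: finishes 25, weight 8, w·C = 200
Sum = 21+32+70+200 = 323.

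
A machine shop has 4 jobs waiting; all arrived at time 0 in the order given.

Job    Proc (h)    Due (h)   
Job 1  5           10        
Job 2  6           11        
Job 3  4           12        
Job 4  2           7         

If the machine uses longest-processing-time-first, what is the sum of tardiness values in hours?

LPT (decreasing processing time): Job 2 Job 1 Job 3 Job 4.
Job 2: 0→6, due 11, tardiness 0
Job 1: 6→11, due 10, tardiness 1
Job 3: 11→15, due 12, tardiness 3
Job 4: 15→17, due 7, tardiness 10
Sum = 0+1+3+10 = 14.

14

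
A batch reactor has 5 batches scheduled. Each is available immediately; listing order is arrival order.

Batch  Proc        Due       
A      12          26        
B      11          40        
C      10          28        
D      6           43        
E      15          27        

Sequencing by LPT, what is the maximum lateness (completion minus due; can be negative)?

LPT (decreasing processing time): E A B C D.
E: 0→15, due 27, lateness -12
A: 15→27, due 26, lateness 1
B: 27→38, due 40, lateness -2
C: 38→48, due 28, lateness 20
D: 48→54, due 43, lateness 11
Maximum = 20.

20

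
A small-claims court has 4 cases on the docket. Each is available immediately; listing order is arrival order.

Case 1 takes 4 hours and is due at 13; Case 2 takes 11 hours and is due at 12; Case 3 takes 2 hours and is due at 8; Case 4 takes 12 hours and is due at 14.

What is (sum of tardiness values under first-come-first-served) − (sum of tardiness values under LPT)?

-19

FIFO (arrival order): Case 1 Case 2 Case 3 Case 4.
Case 1: 0→4, due 13, tardiness 0
Case 2: 4→15, due 12, tardiness 3
Case 3: 15→17, due 8, tardiness 9
Case 4: 17→29, due 14, tardiness 15
Sum = 0+3+9+15 = 27.
LPT (decreasing processing time): Case 4 Case 2 Case 1 Case 3.
Case 4: 0→12, due 14, tardiness 0
Case 2: 12→23, due 12, tardiness 11
Case 1: 23→27, due 13, tardiness 14
Case 3: 27→29, due 8, tardiness 21
Sum = 0+11+14+21 = 46.
Difference = 27 − 46 = -19.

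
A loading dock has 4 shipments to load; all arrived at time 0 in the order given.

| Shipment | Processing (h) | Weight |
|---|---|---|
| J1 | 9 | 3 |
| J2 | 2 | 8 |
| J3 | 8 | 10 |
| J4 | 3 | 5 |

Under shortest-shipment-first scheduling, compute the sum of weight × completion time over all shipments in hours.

237

SPT (increasing processing time): J2 J4 J3 J1.
J2: finishes 2, weight 8, w·C = 16
J4: finishes 5, weight 5, w·C = 25
J3: finishes 13, weight 10, w·C = 130
J1: finishes 22, weight 3, w·C = 66
Sum = 16+25+130+66 = 237.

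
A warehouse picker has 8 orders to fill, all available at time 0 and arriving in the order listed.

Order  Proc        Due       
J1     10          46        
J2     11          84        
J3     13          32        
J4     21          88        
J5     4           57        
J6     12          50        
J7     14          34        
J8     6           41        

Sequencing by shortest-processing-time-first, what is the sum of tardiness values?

63

SPT (increasing processing time): J5 J8 J1 J2 J6 J3 J7 J4.
J5: 0→4, due 57, tardiness 0
J8: 4→10, due 41, tardiness 0
J1: 10→20, due 46, tardiness 0
J2: 20→31, due 84, tardiness 0
J6: 31→43, due 50, tardiness 0
J3: 43→56, due 32, tardiness 24
J7: 56→70, due 34, tardiness 36
J4: 70→91, due 88, tardiness 3
Sum = 0+0+0+0+0+24+36+3 = 63.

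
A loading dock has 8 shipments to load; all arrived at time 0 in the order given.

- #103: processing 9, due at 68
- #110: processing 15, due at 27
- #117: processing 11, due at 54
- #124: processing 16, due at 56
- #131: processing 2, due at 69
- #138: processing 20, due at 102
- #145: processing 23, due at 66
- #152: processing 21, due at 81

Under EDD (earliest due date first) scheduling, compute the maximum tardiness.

16

EDD (increasing due date): #110 #117 #124 #145 #103 #131 #152 #138.
#110: 0→15, due 27, tardiness 0
#117: 15→26, due 54, tardiness 0
#124: 26→42, due 56, tardiness 0
#145: 42→65, due 66, tardiness 0
#103: 65→74, due 68, tardiness 6
#131: 74→76, due 69, tardiness 7
#152: 76→97, due 81, tardiness 16
#138: 97→117, due 102, tardiness 15
Maximum = 16.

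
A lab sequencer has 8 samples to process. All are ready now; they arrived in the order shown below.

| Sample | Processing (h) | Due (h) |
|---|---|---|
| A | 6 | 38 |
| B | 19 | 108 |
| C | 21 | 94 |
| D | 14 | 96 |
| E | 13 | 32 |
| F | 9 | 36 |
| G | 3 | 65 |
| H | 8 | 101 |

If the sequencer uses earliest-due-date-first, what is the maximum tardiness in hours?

EDD (increasing due date): E F A G C D H B.
E: 0→13, due 32, tardiness 0
F: 13→22, due 36, tardiness 0
A: 22→28, due 38, tardiness 0
G: 28→31, due 65, tardiness 0
C: 31→52, due 94, tardiness 0
D: 52→66, due 96, tardiness 0
H: 66→74, due 101, tardiness 0
B: 74→93, due 108, tardiness 0
Maximum = 0.

0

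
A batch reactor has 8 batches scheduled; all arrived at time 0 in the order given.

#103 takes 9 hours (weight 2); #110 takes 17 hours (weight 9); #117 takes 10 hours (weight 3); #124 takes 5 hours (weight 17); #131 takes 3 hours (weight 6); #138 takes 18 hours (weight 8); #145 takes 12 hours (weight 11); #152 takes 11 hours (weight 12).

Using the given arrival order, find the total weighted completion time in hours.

3651

FIFO (arrival order): #103 #110 #117 #124 #131 #138 #145 #152.
#103: finishes 9, weight 2, w·C = 18
#110: finishes 26, weight 9, w·C = 234
#117: finishes 36, weight 3, w·C = 108
#124: finishes 41, weight 17, w·C = 697
#131: finishes 44, weight 6, w·C = 264
#138: finishes 62, weight 8, w·C = 496
#145: finishes 74, weight 11, w·C = 814
#152: finishes 85, weight 12, w·C = 1020
Sum = 18+234+108+697+264+496+814+1020 = 3651.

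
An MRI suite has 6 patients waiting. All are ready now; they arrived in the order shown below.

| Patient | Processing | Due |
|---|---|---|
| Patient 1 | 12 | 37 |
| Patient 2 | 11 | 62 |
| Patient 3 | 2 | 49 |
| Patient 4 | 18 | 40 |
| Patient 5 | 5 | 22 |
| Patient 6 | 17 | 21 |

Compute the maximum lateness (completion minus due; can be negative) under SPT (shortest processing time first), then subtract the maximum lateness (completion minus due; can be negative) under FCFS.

-18

SPT (increasing processing time): Patient 3 Patient 5 Patient 2 Patient 1 Patient 6 Patient 4.
Patient 3: 0→2, due 49, lateness -47
Patient 5: 2→7, due 22, lateness -15
Patient 2: 7→18, due 62, lateness -44
Patient 1: 18→30, due 37, lateness -7
Patient 6: 30→47, due 21, lateness 26
Patient 4: 47→65, due 40, lateness 25
Maximum = 26.
FIFO (arrival order): Patient 1 Patient 2 Patient 3 Patient 4 Patient 5 Patient 6.
Patient 1: 0→12, due 37, lateness -25
Patient 2: 12→23, due 62, lateness -39
Patient 3: 23→25, due 49, lateness -24
Patient 4: 25→43, due 40, lateness 3
Patient 5: 43→48, due 22, lateness 26
Patient 6: 48→65, due 21, lateness 44
Maximum = 44.
Difference = 26 − 44 = -18.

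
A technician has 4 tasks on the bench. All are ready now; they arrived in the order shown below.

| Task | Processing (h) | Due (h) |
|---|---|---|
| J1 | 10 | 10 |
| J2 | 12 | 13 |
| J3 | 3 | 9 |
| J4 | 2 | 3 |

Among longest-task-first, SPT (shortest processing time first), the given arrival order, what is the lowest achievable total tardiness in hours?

19

LPT (decreasing processing time): J2 J1 J3 J4.
J2: 0→12, due 13, tardiness 0
J1: 12→22, due 10, tardiness 12
J3: 22→25, due 9, tardiness 16
J4: 25→27, due 3, tardiness 24
Sum = 0+12+16+24 = 52.
SPT (increasing processing time): J4 J3 J1 J2.
J4: 0→2, due 3, tardiness 0
J3: 2→5, due 9, tardiness 0
J1: 5→15, due 10, tardiness 5
J2: 15→27, due 13, tardiness 14
Sum = 0+0+5+14 = 19.
FIFO (arrival order): J1 J2 J3 J4.
J1: 0→10, due 10, tardiness 0
J2: 10→22, due 13, tardiness 9
J3: 22→25, due 9, tardiness 16
J4: 25→27, due 3, tardiness 24
Sum = 0+9+16+24 = 49.
LPT 52, SPT 19, FIFO 49 → minimum 19.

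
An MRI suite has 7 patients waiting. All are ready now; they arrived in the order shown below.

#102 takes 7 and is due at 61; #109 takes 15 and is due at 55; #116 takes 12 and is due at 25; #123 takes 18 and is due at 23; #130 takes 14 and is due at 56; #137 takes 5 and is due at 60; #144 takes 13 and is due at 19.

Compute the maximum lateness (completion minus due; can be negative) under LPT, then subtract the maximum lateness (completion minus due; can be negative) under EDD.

LPT (decreasing processing time): #123 #109 #130 #144 #116 #102 #137.
#123: 0→18, due 23, lateness -5
#109: 18→33, due 55, lateness -22
#130: 33→47, due 56, lateness -9
#144: 47→60, due 19, lateness 41
#116: 60→72, due 25, lateness 47
#102: 72→79, due 61, lateness 18
#137: 79→84, due 60, lateness 24
Maximum = 47.
EDD (increasing due date): #144 #123 #116 #109 #130 #137 #102.
#144: 0→13, due 19, lateness -6
#123: 13→31, due 23, lateness 8
#116: 31→43, due 25, lateness 18
#109: 43→58, due 55, lateness 3
#130: 58→72, due 56, lateness 16
#137: 72→77, due 60, lateness 17
#102: 77→84, due 61, lateness 23
Maximum = 23.
Difference = 47 − 23 = 24.

24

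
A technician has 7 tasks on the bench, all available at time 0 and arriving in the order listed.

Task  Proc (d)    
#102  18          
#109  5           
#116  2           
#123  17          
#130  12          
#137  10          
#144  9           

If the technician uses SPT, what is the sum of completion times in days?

SPT (increasing processing time): #116 #109 #144 #137 #130 #123 #102.
#116: 0→2
#109: 2→7
#144: 7→16
#137: 16→26
#130: 26→38
#123: 38→55
#102: 55→73
Sum = 2+7+16+26+38+55+73 = 217.

217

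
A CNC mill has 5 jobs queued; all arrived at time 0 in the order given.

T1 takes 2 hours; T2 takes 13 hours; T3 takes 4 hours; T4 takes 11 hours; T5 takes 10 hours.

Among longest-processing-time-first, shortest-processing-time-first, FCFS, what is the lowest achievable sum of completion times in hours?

LPT (decreasing processing time): T2 T4 T5 T3 T1.
T2: 0→13
T4: 13→24
T5: 24→34
T3: 34→38
T1: 38→40
Sum = 13+24+34+38+40 = 149.
SPT (increasing processing time): T1 T3 T5 T4 T2.
T1: 0→2
T3: 2→6
T5: 6→16
T4: 16→27
T2: 27→40
Sum = 2+6+16+27+40 = 91.
FIFO (arrival order): T1 T2 T3 T4 T5.
T1: 0→2
T2: 2→15
T3: 15→19
T4: 19→30
T5: 30→40
Sum = 2+15+19+30+40 = 106.
LPT 149, SPT 91, FIFO 106 → minimum 91.

91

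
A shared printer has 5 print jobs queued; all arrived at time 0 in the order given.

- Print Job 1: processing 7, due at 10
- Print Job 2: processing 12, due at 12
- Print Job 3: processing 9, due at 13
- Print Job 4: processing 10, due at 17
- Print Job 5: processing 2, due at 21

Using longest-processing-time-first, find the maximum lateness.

LPT (decreasing processing time): Print Job 2 Print Job 4 Print Job 3 Print Job 1 Print Job 5.
Print Job 2: 0→12, due 12, lateness 0
Print Job 4: 12→22, due 17, lateness 5
Print Job 3: 22→31, due 13, lateness 18
Print Job 1: 31→38, due 10, lateness 28
Print Job 5: 38→40, due 21, lateness 19
Maximum = 28.

28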